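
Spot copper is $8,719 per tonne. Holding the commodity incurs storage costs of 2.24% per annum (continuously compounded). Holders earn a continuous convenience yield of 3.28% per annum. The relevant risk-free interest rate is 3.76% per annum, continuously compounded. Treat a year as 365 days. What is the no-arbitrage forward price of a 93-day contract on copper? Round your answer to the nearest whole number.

$8,780 per tonne

Net carry = r + u − y = 0.0376 + 0.0224 − 0.0328 = 0.0272
F = S·e^((r+u−y)T) = 8719 · e^(0.0272 × 93/365) = 8719 · e^0.006930
= 8719 × 1.006954 = $8,780 per tonne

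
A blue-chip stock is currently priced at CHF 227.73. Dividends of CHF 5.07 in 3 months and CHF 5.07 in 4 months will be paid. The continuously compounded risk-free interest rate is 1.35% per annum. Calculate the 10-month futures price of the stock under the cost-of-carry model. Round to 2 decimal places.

PV(dividends) I = 5.07·e^(−0.0135·3/12) + 5.07·e^(−0.0135·4/12)
I = 5.0529 + 5.0472 = 10.1001
F = (S − I)·e^(rT) = (227.73 − 10.1001) · e^(0.0135·10/12)
= 217.6299 · e^0.011250 = 217.6299 × 1.011314 = CHF 220.09

CHF 220.09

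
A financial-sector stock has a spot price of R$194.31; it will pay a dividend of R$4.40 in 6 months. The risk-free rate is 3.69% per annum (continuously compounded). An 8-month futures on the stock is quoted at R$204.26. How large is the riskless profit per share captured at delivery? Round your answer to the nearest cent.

R$9.54 per share

PV(dividends) I = 4.40·e^(−0.0369·6/12) = 4.3196
Fair futures F* = (S − I)·e^(rT) = (194.31 − 4.3196)·e^0.024600 = 189.9904 × 1.024905 = 194.7221
Market R$204.26 > fair 194.7221: forward overpriced → cash-and-carry (borrow at r, buy the stock and collect the dividends, short the forward).
Profit at T = |F_mkt − F*| = |204.26 − 194.7221| = R$9.54 per share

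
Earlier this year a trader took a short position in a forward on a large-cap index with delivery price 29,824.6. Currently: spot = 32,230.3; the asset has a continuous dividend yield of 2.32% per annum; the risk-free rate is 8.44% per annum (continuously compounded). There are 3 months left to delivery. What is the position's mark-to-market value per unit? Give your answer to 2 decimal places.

-2842.01

Current fair forward for the remaining 3 months: F = S·e^((r − q)·T), (r − q) = 0.0844 − 0.0232 = 0.0612
F = 32230.3 · e^(0.0612 × 3/12) = 32230.3 × 1.01541764 = 32727.2152
Value of long forward = (F − K)·e^(−rT) = (32727.2152 − 29824.6) · e^(−0.0844·3/12)
= 2902.6152 × 0.97912105 = 2842.01
Short position value = −(long value) = -2842.01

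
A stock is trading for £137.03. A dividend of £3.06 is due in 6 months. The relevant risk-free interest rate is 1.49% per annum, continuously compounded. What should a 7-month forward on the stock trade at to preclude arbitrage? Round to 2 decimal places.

£135.16

PV(dividends) I = 3.06·e^(−0.0149·6/12)
I = 3.0373
F = (S − I)·e^(rT) = (137.03 − 3.0373) · e^(0.0149·7/12)
= 133.9927 · e^0.008692 = 133.9927 × 1.008730 = £135.16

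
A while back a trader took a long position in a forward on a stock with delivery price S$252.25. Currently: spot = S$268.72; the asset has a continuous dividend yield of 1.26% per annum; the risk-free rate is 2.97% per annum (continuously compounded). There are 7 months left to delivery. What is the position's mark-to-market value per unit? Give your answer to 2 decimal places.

Current fair forward for the remaining 7 months: F = S·e^((r − q)·T), (r − q) = 0.0297 − 0.0126 = 0.0171
F = 268.72 · e^(0.0171 × 7/12) = 268.72 × 1.010025 = 271.4139
Value of long forward = (F − K)·e^(−rT) = (271.4139 − 252.25) · e^(−0.0297·7/12)
= 19.1639 × 0.982824 = 18.83

S$18.83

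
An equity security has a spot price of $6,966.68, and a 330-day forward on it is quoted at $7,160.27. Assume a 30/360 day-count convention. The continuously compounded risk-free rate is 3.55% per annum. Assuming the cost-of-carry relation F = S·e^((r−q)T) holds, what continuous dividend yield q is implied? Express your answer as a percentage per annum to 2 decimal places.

0.56%

From F = S·e^((r−q)T): (r − q) = ln(F/S)/T
ln(7160.27/6966.68) = ln(1.027788) = 0.027409
(r − q) = 0.027409 / (330/360) = 0.029901
q = r − ln(F/S)/T = 0.0355 − 0.029901 = 0.005599
q = 0.56%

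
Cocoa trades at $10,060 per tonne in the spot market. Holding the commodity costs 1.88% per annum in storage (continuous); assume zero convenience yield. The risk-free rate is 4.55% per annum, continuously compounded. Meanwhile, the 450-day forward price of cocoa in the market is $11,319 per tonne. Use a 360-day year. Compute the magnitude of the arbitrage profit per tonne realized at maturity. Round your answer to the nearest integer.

Fair forward: F* = S·e^(carry·T), with carry = (r + u) = 0.0455 + 0.0188 = 0.0643
F* = 10060 · e^(0.0643 × 450/360) = 10060 · e^0.080375 = 10060 × 1.083693 = $10901.9516
Market $11319 > fair $10901.9516: forward overpriced → cash-and-carry (buy spot, short the forward).
At maturity, profit = |F_mkt − F*| = |11319 − 10901.9516| = $417 per tonne

$417 per tonne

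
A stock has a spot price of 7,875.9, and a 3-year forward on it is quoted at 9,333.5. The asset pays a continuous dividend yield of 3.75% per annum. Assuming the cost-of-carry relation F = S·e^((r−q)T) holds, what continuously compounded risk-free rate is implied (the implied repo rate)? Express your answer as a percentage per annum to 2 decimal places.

9.41%

From F = S·e^((r−q)T): (r − q) = ln(F/S)/T
ln(9333.5/7875.9) = ln(1.185071) = 0.169803
(r − q) = 0.169803 / (3) = 0.056601
r = ln(F/S)/T + q = 0.056601 + 0.0375 = 0.094101
r = 9.41%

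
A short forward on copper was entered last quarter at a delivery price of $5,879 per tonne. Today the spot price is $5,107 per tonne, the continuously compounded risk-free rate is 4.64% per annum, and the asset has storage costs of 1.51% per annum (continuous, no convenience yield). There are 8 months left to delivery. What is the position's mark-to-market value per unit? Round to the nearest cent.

Current fair forward for the remaining 8 months: F = S·e^((r + u)·T), (r + u) = 0.0464 + 0.0151 = 0.0615
F = 5107 · e^(0.0615 × 8/12) = 5107 × 1.04185211 = 5320.7387
Value of long forward = (F − K)·e^(−rT) = (5320.7387 − 5879) · e^(−0.0464·8/12)
= -558.2613 × 0.96954021 = -541.26
Short position value = −(long value) = $541.26

$541.26 per tonne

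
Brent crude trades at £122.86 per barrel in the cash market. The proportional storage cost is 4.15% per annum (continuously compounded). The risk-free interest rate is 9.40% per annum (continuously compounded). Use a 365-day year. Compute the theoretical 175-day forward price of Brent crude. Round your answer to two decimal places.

Net carry = r + u − y = 0.0940 + 0.0415 − 0.0000 = 0.1355
F = S·e^((r+u−y)T) = 122.86 · e^(0.1355 × 175/365) = 122.86 · e^0.064966
= 122.86 × 1.067123 = £131.11 per barrel

£131.11 per barrel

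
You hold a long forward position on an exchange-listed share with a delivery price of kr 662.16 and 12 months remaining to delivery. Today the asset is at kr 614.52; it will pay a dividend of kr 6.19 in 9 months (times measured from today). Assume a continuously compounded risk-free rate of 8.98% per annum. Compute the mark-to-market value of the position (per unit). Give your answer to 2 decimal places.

kr 3.44

PV(remaining dividends) I = 6.19·e^(−0.0898·9/12) = 5.7868
Current forward F = (S − I)·e^(rT) = (614.52 − 5.7868)·e^(0.0898·12/12) = 608.7332 × 1.093955 = 665.9267
Value (long) = (F − K)·e^(−rT) = (665.9267 − 662.16) × 0.914114 = 3.4432
Value = kr 3.44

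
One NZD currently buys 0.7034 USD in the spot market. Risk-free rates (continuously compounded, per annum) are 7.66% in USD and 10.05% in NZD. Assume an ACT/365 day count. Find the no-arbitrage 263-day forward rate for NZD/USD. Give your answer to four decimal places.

0.6914

F = S·e^((r_USD − r_NZD)T) = 0.7034 · e^((0.0766 − 0.1005) × 263/365)
= 0.7034 · e^-0.017221 = 0.7034 × 0.982926
F = 0.6914 USD per NZD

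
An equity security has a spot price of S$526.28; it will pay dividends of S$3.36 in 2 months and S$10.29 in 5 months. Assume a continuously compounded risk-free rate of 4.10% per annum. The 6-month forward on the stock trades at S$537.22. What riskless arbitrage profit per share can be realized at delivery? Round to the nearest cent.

PV(dividends) I = 3.36·e^(−0.0410·2/12) + 10.29·e^(−0.0410·5/12) = 13.4528
Fair forward F* = (S − I)·e^(rT) = (526.28 − 13.4528)·e^0.020500 = 512.8272 × 1.020712 = 523.4489
Market S$537.22 > fair 523.4489: forward overpriced → cash-and-carry (borrow at r, buy the stock and collect the dividends, short the forward).
Profit at T = |F_mkt − F*| = |537.22 − 523.4489| = S$13.77 per share

S$13.77 per share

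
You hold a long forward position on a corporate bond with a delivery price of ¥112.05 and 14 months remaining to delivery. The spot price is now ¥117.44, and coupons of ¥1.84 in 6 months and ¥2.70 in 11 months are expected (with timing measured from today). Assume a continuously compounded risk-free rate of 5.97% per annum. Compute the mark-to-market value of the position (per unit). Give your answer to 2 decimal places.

¥8.59

PV(remaining coupons) I = 1.84·e^(−0.0597·6/12) + 2.70·e^(−0.0597·11/12) = 4.3421
Current forward F = (S − I)·e^(rT) = (117.44 − 4.3421)·e^(0.0597·14/12) = 113.0979 × 1.072133 = 121.2560
Value (long) = (F − K)·e^(−rT) = (121.2560 − 112.05) × 0.932720 = 8.5866
Value = ¥8.59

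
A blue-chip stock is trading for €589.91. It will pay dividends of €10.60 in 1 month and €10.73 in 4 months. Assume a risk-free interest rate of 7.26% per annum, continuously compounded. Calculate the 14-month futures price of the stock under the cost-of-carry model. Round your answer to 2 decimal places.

€619.19

PV(dividends) I = 10.60·e^(−0.0726·1/12) + 10.73·e^(−0.0726·4/12)
I = 10.5361 + 10.4735 = 21.0096
F = (S − I)·e^(rT) = (589.91 − 21.0096) · e^(0.0726·14/12)
= 568.9004 · e^0.084700 = 568.9004 × 1.088391 = €619.19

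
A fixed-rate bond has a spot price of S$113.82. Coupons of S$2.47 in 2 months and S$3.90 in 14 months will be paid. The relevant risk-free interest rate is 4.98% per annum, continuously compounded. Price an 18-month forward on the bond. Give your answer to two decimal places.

PV(coupons) I = 2.47·e^(−0.0498·2/12) + 3.90·e^(−0.0498·14/12)
I = 2.4496 + 3.6799 = 6.1295
F = (S − I)·e^(rT) = (113.82 − 6.1295) · e^(0.0498·18/12)
= 107.6905 · e^0.074700 = 107.6905 × 1.077561 = S$116.04

S$116.04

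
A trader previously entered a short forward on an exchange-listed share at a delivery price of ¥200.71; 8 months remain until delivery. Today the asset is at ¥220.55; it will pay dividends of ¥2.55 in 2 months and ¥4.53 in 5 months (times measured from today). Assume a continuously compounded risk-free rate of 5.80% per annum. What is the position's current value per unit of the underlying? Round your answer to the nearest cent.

-¥20.51

PV(remaining dividends) I = 2.55·e^(−0.0580·2/12) + 4.53·e^(−0.0580·5/12) = 6.9473
Current forward F = (S − I)·e^(rT) = (220.55 − 6.9473)·e^(0.0580·8/12) = 213.6027 × 1.039424 = 222.0238
Value (long) = (F − K)·e^(−rT) = (222.0238 − 200.71) × 0.962071 = 20.5054
Short position value = −(long value) = -¥20.51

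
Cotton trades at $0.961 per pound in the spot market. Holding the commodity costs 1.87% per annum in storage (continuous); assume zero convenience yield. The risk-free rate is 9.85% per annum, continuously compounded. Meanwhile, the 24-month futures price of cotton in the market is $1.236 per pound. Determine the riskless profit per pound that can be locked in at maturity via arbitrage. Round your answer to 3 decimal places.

$0.021 per pound

Fair futures: F* = S·e^(carry·T), with carry = (r + u) = 0.0985 + 0.0187 = 0.1172
F* = 0.961 · e^(0.1172 × 24/12) = 0.961 · e^0.234400 = 0.961 × 1.264150 = $1.2148
Market $1.236 > fair $1.2148: forward overpriced → cash-and-carry (buy spot, short the forward).
At maturity, profit = |F_mkt − F*| = |1.236 − 1.2148| = $0.021 per pound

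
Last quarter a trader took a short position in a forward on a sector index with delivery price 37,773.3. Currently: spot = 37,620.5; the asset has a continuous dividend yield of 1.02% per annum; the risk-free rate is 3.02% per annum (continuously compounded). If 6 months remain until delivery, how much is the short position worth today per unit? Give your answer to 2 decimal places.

Current fair forward for the remaining 6 months: F = S·e^((r − q)·T), (r − q) = 0.0302 − 0.0102 = 0.0200
F = 37620.5 · e^(0.0200 × 6/12) = 37620.5 × 1.01005017 = 37998.5924
Value of long forward = (F − K)·e^(−rT) = (37998.5924 − 37773.3) · e^(−0.0302·6/12)
= 225.2924 × 0.98501343 = 221.92
Short position value = −(long value) = -221.92

-221.92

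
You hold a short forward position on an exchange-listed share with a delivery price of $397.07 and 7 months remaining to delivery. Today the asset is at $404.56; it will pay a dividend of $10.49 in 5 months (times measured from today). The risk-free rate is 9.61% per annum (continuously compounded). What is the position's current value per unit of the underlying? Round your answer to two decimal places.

PV(remaining dividends) I = 10.49·e^(−0.0961·5/12) = 10.0783
Current forward F = (S − I)·e^(rT) = (404.56 − 10.0783)·e^(0.0961·7/12) = 394.4817 × 1.057659 = 417.2271
Value (long) = (F − K)·e^(−rT) = (417.2271 − 397.07) × 0.945484 = 19.0582
Short position value = −(long value) = -$19.06

-$19.06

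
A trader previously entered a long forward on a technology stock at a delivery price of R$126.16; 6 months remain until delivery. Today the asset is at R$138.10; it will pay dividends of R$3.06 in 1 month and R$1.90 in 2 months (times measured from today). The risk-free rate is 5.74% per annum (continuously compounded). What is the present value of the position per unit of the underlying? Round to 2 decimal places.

R$10.58

PV(remaining dividends) I = 3.06·e^(−0.0574·1/12) + 1.90·e^(−0.0574·2/12) = 4.9273
Current forward F = (S − I)·e^(rT) = (138.10 − 4.9273)·e^(0.0574·6/12) = 133.1727 × 1.029116 = 137.0502
Value (long) = (F − K)·e^(−rT) = (137.0502 − 126.16) × 0.971708 = 10.5821
Value = R$10.58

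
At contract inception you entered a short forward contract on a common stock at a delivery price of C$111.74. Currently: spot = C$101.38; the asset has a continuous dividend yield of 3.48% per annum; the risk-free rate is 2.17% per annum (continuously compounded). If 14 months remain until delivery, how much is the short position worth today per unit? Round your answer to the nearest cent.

Current fair forward for the remaining 14 months: F = S·e^((r − q)·T), (r − q) = 0.0217 − 0.0348 = -0.0131
F = 101.38 · e^(-0.0131 × 14/12) = 101.38 × 0.984833 = 99.8424
Value of long forward = (F − K)·e^(−rT) = (99.8424 − 111.74) · e^(−0.0217·14/12)
= -11.8976 × 0.975001 = -11.60
Short position value = −(long value) = C$11.60

C$11.60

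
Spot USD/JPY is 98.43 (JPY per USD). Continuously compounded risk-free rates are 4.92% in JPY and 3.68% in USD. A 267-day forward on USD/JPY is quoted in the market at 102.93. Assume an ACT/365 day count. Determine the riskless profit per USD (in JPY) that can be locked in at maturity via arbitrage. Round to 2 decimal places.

Fair forward: F* = S·e^(carry·T), with carry = (r_JPY − r_USD) = 0.0492 − 0.0368 = 0.0124
F* = 98.43 · e^(0.0124 × 267/365) = 98.43 · e^0.009071 = 98.43 × 1.009112 = 99.3269
Market 102.93 > fair 99.3269: forward overpriced → cash-and-carry (buy spot, short the forward).
At maturity, profit = |F_mkt − F*| = |102.93 − 99.3269| = 3.60 per USD (in JPY)

3.60 per USD (in JPY)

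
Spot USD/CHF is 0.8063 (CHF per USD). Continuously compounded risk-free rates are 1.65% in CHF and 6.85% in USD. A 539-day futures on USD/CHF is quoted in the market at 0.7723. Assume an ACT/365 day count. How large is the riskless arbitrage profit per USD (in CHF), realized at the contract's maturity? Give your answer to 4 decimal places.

0.0256 per USD (in CHF)

Fair futures: F* = S·e^(carry·T), with carry = (r_CHF − r_USD) = 0.0165 − 0.0685 = -0.0520
F* = 0.8063 · e^(-0.0520 × 539/365) = 0.8063 · e^-0.076789 = 0.8063 × 0.926085 = 0.7467
Market 0.7723 > fair 0.7467: forward overpriced → cash-and-carry (buy spot, short the forward).
At maturity, profit = |F_mkt − F*| = |0.7723 − 0.7467| = 0.0256 per USD (in CHF)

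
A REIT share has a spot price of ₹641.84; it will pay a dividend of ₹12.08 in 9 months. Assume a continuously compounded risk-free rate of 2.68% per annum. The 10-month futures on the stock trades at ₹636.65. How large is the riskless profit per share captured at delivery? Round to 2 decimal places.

₹7.58 per share

PV(dividends) I = 12.08·e^(−0.0268·9/12) = 11.8396
Fair futures F* = (S − I)·e^(rT) = (641.84 − 11.8396)·e^0.022333 = 630.0004 × 1.022584 = 644.2283
Market ₹636.65 < fair 644.2283: forward underpriced → reverse cash-and-carry (short the stock, invest proceeds at r, pay the dividends, go long the forward).
Profit at T = |F_mkt − F*| = |636.65 − 644.2283| = ₹7.58 per share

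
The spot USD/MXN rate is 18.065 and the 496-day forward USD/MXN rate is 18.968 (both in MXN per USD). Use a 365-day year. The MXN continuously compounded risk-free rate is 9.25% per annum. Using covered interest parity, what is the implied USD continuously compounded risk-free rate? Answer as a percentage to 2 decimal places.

F = S·e^((r_MXN − r_USD)T) ⇒ r_USD = r_MXN − ln(F/S)/T
ln(18.968/18.065) = 0.048777; /(496/365) = 0.035894
r_USD = 0.0925 − 0.035894 = 0.056606
r_USD = 5.66%

5.66%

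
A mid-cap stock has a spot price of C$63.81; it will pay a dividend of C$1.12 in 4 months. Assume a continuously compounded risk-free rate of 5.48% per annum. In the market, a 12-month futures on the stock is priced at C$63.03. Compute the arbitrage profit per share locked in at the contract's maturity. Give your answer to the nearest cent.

C$3.21 per share

PV(dividends) I = 1.12·e^(−0.0548·4/12) = 1.0997
Fair futures F* = (S − I)·e^(rT) = (63.81 − 1.0997)·e^0.054800 = 62.7103 × 1.056329 = 66.2427
Market C$63.03 < fair 66.2427: forward underpriced → reverse cash-and-carry (short the stock, invest proceeds at r, pay the dividends, go long the forward).
Profit at T = |F_mkt − F*| = |63.03 − 66.2427| = C$3.21 per share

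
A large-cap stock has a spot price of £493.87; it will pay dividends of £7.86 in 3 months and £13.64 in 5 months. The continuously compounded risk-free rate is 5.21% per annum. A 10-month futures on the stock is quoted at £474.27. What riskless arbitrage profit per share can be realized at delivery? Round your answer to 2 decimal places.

PV(dividends) I = 7.86·e^(−0.0521·3/12) + 13.64·e^(−0.0521·5/12) = 21.1054
Fair futures F* = (S − I)·e^(rT) = (493.87 − 21.1054)·e^0.043417 = 472.7646 × 1.044373 = 493.7426
Market £474.27 < fair 493.7426: forward underpriced → reverse cash-and-carry (short the stock, invest proceeds at r, pay the dividends, go long the forward).
Profit at T = |F_mkt − F*| = |474.27 − 493.7426| = £19.47 per share

£19.47 per share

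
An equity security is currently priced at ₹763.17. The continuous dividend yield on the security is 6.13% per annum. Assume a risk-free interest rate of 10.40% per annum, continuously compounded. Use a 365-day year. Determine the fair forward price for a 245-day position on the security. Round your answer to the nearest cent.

₹785.36

F = S·e^((r − q)T) = 763.17 · e^((0.1040 − 0.0613) × 245/365)
= 763.17 · e^0.028662 = 763.17 × 1.029077
F = ₹785.36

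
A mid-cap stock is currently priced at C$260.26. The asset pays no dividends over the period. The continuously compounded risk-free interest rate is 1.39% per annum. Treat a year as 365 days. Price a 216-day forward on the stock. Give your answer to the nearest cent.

C$262.41

F = S·e^(rT) = 260.26 · e^(0.0139 × 216/365)
= 260.26 · e^0.008226 = 260.26 × 1.008260
F = C$262.41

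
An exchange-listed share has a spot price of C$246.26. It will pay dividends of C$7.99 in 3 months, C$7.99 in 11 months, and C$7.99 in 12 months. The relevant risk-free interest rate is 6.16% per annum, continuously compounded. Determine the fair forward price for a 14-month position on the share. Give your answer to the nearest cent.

C$239.97

PV(dividends) I = 7.99·e^(−0.0616·3/12) + 7.99·e^(−0.0616·11/12) + 7.99·e^(−0.0616·12/12)
I = 7.8679 + 7.5513 + 7.5127 = 22.9319
F = (S − I)·e^(rT) = (246.26 − 22.9319) · e^(0.0616·14/12)
= 223.3281 · e^0.071867 = 223.3281 × 1.074512 = C$239.97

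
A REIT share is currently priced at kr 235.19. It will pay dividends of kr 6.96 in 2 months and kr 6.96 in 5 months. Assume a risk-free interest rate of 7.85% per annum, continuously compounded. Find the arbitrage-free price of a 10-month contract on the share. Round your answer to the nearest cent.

kr 236.56

PV(dividends) I = 6.96·e^(−0.0785·2/12) + 6.96·e^(−0.0785·5/12)
I = 6.8695 + 6.7360 = 13.6055
F = (S − I)·e^(rT) = (235.19 − 13.6055) · e^(0.0785·10/12)
= 221.5845 · e^0.065417 = 221.5845 × 1.067604 = kr 236.56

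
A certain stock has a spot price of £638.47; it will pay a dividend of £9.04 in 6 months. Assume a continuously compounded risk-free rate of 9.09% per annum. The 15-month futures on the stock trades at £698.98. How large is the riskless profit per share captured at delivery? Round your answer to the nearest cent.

PV(dividends) I = 9.04·e^(−0.0909·6/12) = 8.6383
Fair futures F* = (S − I)·e^(rT) = (638.47 − 8.6383)·e^0.113625 = 629.8317 × 1.120332 = 705.6206
Market £698.98 < fair 705.6206: forward underpriced → reverse cash-and-carry (short the stock, invest proceeds at r, pay the dividends, go long the forward).
Profit at T = |F_mkt − F*| = |698.98 − 705.6206| = £6.64 per share

£6.64 per share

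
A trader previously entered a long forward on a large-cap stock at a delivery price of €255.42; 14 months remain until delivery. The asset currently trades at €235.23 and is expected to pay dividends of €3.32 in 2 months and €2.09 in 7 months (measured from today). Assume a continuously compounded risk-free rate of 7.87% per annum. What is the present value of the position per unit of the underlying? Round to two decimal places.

PV(remaining dividends) I = 3.32·e^(−0.0787·2/12) + 2.09·e^(−0.0787·7/12) = 5.2730
Current forward F = (S − I)·e^(rT) = (235.23 − 5.2730)·e^(0.0787·14/12) = 229.9570 × 1.096164 = 252.0706
Value (long) = (F − K)·e^(−rT) = (252.0706 − 255.42) × 0.912272 = -3.0556
Value = -€3.06

-€3.06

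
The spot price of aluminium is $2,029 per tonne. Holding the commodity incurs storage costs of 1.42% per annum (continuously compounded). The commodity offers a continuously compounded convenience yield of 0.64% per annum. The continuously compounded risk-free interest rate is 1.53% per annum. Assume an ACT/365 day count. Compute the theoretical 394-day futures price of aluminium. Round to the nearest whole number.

Net carry = r + u − y = 0.0153 + 0.0142 − 0.0064 = 0.0231
F = S·e^((r+u−y)T) = 2029 · e^(0.0231 × 394/365) = 2029 · e^0.024935
= 2029 × 1.025248 = $2,080 per tonne

$2,080 per tonne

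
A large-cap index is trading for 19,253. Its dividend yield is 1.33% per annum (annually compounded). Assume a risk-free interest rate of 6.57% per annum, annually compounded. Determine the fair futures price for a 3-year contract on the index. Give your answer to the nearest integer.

22,397

F = S · (1+r)^T / (1+q)^T
= 19253 × 1.210333 / 1.040433 = 19253 × 1.163297
F = 22,397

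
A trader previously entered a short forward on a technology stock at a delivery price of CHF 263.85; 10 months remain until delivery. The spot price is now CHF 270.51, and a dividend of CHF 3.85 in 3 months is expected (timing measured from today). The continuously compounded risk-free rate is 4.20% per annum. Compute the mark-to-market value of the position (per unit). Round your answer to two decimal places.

PV(remaining dividends) I = 3.85·e^(−0.0420·3/12) = 3.8098
Current forward F = (S − I)·e^(rT) = (270.51 − 3.8098)·e^(0.0420·10/12) = 266.7002 × 1.035620 = 276.2001
Value (long) = (F − K)·e^(−rT) = (276.2001 − 263.85) × 0.965605 = 11.9253
Short position value = −(long value) = -CHF 11.93

-CHF 11.93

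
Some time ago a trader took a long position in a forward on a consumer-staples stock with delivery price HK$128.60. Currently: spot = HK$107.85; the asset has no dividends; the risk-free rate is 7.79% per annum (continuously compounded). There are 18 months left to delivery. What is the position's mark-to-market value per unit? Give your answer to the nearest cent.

-HK$6.57

Current fair forward for the remaining 18 months: F = S·e^(r·T), r = 0.0779
F = 107.85 · e^(0.0779 × 18/12) = 107.85 × 1.123951 = 121.2181
Value of long forward = (F − K)·e^(−rT) = (121.2181 − 128.60) · e^(−0.0779·18/12)
= -7.3819 × 0.889719 = -6.57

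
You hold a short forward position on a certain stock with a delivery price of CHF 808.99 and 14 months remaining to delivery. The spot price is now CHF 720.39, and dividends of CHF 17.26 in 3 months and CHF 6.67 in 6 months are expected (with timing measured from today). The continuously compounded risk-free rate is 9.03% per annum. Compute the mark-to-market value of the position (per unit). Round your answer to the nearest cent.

CHF 30.96

PV(remaining dividends) I = 17.26·e^(−0.0903·3/12) + 6.67·e^(−0.0903·6/12) = 23.2503
Current forward F = (S − I)·e^(rT) = (720.39 − 23.2503)·e^(0.0903·14/12) = 697.1397 × 1.111099 = 774.5912
Value (long) = (F − K)·e^(−rT) = (774.5912 − 808.99) × 0.900009 = -30.9592
Short position value = −(long value) = CHF 30.96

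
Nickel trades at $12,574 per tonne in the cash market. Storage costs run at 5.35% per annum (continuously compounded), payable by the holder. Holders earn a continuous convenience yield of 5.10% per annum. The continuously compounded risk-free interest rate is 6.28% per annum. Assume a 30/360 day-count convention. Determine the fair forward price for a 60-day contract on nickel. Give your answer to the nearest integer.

$12,712 per tonne

Net carry = r + u − y = 0.0628 + 0.0535 − 0.0510 = 0.0653
F = S·e^((r+u−y)T) = 12574 · e^(0.0653 × 60/360) = 12574 · e^0.010883
= 12574 × 1.010942 = $12,712 per tonne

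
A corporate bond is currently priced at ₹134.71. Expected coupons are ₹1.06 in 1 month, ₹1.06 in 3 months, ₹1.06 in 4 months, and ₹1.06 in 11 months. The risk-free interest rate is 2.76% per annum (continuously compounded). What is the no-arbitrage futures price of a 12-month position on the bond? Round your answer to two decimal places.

PV(coupons) I = 1.06·e^(−0.0276·1/12) + 1.06·e^(−0.0276·3/12) + 1.06·e^(−0.0276·4/12) + 1.06·e^(−0.0276·11/12)
I = 1.0576 + 1.0527 + 1.0503 + 1.0335 = 4.1941
F = (S − I)·e^(rT) = (134.71 − 4.1941) · e^(0.0276·12/12)
= 130.5159 · e^0.027600 = 130.5159 × 1.027984 = ₹134.17

₹134.17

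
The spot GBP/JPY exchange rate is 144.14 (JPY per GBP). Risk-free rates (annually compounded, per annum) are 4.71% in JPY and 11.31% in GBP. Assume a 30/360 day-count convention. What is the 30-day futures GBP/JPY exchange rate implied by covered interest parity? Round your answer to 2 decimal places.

By covered interest parity, F = S · (1+r_JPY)^T / (1+r_GBP)^T
= 144.14 × 1.003843 / 1.008969 = 144.14 × 0.994920
F = 143.41 JPY per GBP

143.41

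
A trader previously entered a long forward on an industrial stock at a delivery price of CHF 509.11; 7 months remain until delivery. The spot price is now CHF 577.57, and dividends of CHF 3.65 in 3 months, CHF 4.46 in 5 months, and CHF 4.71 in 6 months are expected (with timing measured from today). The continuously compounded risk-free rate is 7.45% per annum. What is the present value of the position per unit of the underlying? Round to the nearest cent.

CHF 77.67

PV(remaining dividends) I = 3.65·e^(−0.0745·3/12) + 4.46·e^(−0.0745·5/12) + 4.71·e^(−0.0745·6/12) = 12.4441
Current forward F = (S − I)·e^(rT) = (577.57 − 12.4441)·e^(0.0745·7/12) = 565.1259 × 1.044416 = 590.2265
Value (long) = (F − K)·e^(−rT) = (590.2265 − 509.11) × 0.957472 = 77.6668
Value = CHF 77.67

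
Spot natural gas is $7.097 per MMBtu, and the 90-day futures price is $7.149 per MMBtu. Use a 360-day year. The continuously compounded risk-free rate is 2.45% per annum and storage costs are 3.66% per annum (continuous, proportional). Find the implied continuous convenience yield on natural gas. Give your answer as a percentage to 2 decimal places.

F = S·e^((r+u−y)T) ⇒ (r+u−y) = ln(F/S)/T
ln(7.149/7.097) = 0.007300; /T ⇒ 0.029200
y = r + u − ln(F/S)/T = 0.0245 + 0.0366 − 0.029200 = 0.031900
y = 3.19%

3.19%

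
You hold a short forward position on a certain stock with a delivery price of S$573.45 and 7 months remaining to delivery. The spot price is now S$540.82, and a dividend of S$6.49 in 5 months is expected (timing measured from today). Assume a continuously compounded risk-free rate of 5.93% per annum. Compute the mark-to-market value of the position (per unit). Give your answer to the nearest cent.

PV(remaining dividends) I = 6.49·e^(−0.0593·5/12) = 6.3316
Current forward F = (S − I)·e^(rT) = (540.82 − 6.3316)·e^(0.0593·7/12) = 534.4884 × 1.035197 = 553.3008
Value (long) = (F − K)·e^(−rT) = (553.3008 − 573.45) × 0.966000 = -19.4641
Short position value = −(long value) = S$19.46

S$19.46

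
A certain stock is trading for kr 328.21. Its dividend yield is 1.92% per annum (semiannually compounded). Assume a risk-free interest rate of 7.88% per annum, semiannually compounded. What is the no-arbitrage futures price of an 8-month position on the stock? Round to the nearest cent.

F = S · (1+r/2)^(2T) / (1+q/2)^(2T)
= 328.21 × 1.052875 / 1.012820 = 328.21 × 1.039548
F = kr 341.19

kr 341.19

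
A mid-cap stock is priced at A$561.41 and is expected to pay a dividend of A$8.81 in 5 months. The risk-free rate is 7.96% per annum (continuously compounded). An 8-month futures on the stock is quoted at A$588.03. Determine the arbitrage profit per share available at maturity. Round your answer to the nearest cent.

A$5.01 per share

PV(dividends) I = 8.81·e^(−0.0796·5/12) = 8.5226
Fair futures F* = (S − I)·e^(rT) = (561.41 − 8.5226)·e^0.053067 = 552.8874 × 1.054500 = 583.0198
Market A$588.03 > fair 583.0198: forward overpriced → cash-and-carry (borrow at r, buy the stock and collect the dividends, short the forward).
Profit at T = |F_mkt − F*| = |588.03 − 583.0198| = A$5.01 per share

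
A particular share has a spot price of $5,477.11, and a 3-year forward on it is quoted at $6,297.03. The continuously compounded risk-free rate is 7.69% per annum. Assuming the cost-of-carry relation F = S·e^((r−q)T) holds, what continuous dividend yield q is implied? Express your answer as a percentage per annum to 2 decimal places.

3.04%

From F = S·e^((r−q)T): (r − q) = ln(F/S)/T
ln(6297.03/5477.11) = ln(1.149699) = 0.139500
(r − q) = 0.139500 / (3) = 0.046500
q = r − ln(F/S)/T = 0.0769 − 0.046500 = 0.030400
q = 3.04%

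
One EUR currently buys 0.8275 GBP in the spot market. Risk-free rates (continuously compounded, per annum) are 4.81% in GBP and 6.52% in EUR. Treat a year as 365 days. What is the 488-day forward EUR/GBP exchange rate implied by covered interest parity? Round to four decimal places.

0.8088

F = S·e^((r_GBP − r_EUR)T) = 0.8275 · e^((0.0481 − 0.0652) × 488/365)
= 0.8275 · e^-0.022862 = 0.8275 × 0.977397
F = 0.8088 GBP per EUR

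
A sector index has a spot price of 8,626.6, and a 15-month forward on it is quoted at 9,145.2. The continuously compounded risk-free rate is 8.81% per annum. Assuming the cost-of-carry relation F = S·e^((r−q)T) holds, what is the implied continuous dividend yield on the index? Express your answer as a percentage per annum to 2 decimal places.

From F = S·e^((r−q)T): (r − q) = ln(F/S)/T
ln(9145.2/8626.6) = ln(1.060116) = 0.058378
(r − q) = 0.058378 / (15/12) = 0.046702
q = r − ln(F/S)/T = 0.0881 − 0.046702 = 0.041398
q = 4.14%

4.14%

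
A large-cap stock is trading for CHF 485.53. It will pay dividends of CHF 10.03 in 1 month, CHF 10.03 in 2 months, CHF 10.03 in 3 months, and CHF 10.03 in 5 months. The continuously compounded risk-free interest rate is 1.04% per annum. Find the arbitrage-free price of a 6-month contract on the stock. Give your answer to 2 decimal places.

PV(dividends) I = 10.03·e^(−0.0104·1/12) + 10.03·e^(−0.0104·2/12) + 10.03·e^(−0.0104·3/12) + 10.03·e^(−0.0104·5/12)
I = 10.0213 + 10.0126 + 10.0040 + 9.9866 = 40.0245
F = (S − I)·e^(rT) = (485.53 − 40.0245) · e^(0.0104·6/12)
= 445.5055 · e^0.005200 = 445.5055 × 1.005214 = CHF 447.83

CHF 447.83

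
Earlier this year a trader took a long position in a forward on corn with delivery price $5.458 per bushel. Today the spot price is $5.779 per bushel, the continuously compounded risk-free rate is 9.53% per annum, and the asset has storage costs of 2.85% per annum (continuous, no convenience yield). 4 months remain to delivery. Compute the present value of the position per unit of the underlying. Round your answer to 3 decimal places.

Current fair forward for the remaining 4 months: F = S·e^((r + u)·T), (r + u) = 0.0953 + 0.0285 = 0.1238
F = 5.779 · e^(0.1238 × 4/12) = 5.779 × 1.042130 = 6.0225
Value of long forward = (F − K)·e^(−rT) = (6.0225 − 5.458) · e^(−0.0953·4/12)
= 0.5645 × 0.968733 = 0.547

$0.547 per bushel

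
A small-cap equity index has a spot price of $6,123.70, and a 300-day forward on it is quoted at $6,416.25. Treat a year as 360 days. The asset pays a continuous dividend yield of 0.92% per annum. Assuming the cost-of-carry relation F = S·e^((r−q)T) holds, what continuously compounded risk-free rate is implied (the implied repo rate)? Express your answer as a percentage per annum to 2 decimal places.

From F = S·e^((r−q)T): (r − q) = ln(F/S)/T
ln(6416.25/6123.70) = ln(1.047773) = 0.046667
(r − q) = 0.046667 / (300/360) = 0.056000
r = ln(F/S)/T + q = 0.056000 + 0.0092 = 0.065200
r = 6.52%

6.52%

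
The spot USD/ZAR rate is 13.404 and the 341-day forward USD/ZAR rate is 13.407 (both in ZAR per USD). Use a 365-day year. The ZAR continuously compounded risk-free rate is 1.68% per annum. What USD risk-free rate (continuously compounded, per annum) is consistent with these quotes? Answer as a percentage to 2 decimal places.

F = S·e^((r_ZAR − r_USD)T) ⇒ r_USD = r_ZAR − ln(F/S)/T
ln(13.407/13.404) = 0.000224; /(341/365) = 0.000240
r_USD = 0.0168 − 0.000240 = 0.016560
r_USD = 1.66%

1.66%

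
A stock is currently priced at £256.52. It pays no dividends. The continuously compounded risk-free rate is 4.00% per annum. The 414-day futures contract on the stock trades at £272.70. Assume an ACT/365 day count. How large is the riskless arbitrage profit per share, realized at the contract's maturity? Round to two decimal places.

£4.27 per share

Fair futures: F* = S·e^(carry·T), with carry = r = 0.0400
F* = 256.52 · e^(0.0400 × 414/365) = 256.52 · e^0.045370 = 256.52 × 1.046415 = £268.4264
Market £272.70 > fair £268.4264: forward overpriced → cash-and-carry (buy spot, short the forward).
At maturity, profit = |F_mkt − F*| = |272.70 − 268.4264| = £4.27 per share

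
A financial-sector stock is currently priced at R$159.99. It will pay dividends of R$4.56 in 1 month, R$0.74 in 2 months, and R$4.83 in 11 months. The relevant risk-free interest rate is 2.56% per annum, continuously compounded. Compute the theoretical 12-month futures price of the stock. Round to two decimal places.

PV(dividends) I = 4.56·e^(−0.0256·1/12) + 0.74·e^(−0.0256·2/12) + 4.83·e^(−0.0256·11/12)
I = 4.5503 + 0.7368 + 4.7180 = 10.0051
F = (S − I)·e^(rT) = (159.99 − 10.0051) · e^(0.0256·12/12)
= 149.9849 · e^0.025600 = 149.9849 × 1.025930 = R$153.87

R$153.87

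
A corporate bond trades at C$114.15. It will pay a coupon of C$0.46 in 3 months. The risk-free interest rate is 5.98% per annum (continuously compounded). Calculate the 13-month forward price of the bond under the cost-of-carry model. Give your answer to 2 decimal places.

PV(coupons) I = 0.46·e^(−0.0598·3/12)
I = 0.4532
F = (S − I)·e^(rT) = (114.15 − 0.4532) · e^(0.0598·13/12)
= 113.6968 · e^0.064783 = 113.6968 × 1.066927 = C$121.31

C$121.31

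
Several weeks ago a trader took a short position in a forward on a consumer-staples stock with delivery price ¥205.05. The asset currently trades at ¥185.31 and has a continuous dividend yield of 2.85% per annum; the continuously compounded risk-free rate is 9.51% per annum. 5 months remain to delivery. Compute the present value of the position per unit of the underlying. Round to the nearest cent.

¥13.96

Current fair forward for the remaining 5 months: F = S·e^((r − q)·T), (r − q) = 0.0951 − 0.0285 = 0.0666
F = 185.31 · e^(0.0666 × 5/12) = 185.31 × 1.028139 = 190.5244
Value of long forward = (F − K)·e^(−rT) = (190.5244 − 205.05) · e^(−0.0951·5/12)
= -14.5256 × 0.961150 = -13.96
Short position value = −(long value) = ¥13.96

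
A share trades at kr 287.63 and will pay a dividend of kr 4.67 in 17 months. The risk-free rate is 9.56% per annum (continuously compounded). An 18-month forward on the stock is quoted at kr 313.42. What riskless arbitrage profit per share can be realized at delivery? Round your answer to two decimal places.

kr 13.85 per share

PV(dividends) I = 4.67·e^(−0.0956·17/12) = 4.0785
Fair forward F* = (S − I)·e^(rT) = (287.63 − 4.0785)·e^0.143400 = 283.5515 × 1.154191 = 327.2726
Market kr 313.42 < fair 327.2726: forward underpriced → reverse cash-and-carry (short the stock, invest proceeds at r, pay the dividends, go long the forward).
Profit at T = |F_mkt − F*| = |313.42 − 327.2726| = kr 13.85 per share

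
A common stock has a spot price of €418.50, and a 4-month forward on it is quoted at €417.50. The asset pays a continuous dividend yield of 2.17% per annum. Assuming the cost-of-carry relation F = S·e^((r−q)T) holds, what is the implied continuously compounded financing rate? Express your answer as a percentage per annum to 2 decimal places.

From F = S·e^((r−q)T): (r − q) = ln(F/S)/T
ln(417.50/418.50) = ln(0.997611) = -0.002392
(r − q) = -0.002392 / (4/12) = -0.007176
r = ln(F/S)/T + q = -0.007176 + 0.0217 = 0.014524
r = 1.45%

1.45%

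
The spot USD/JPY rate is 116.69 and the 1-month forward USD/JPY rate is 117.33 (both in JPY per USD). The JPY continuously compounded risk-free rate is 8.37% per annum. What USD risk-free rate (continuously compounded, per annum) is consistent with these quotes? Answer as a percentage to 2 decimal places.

F = S·e^((r_JPY − r_USD)T) ⇒ r_USD = r_JPY − ln(F/S)/T
ln(117.33/116.69) = 0.005470; /(1/12) = 0.065640
r_USD = 0.0837 − 0.065640 = 0.018060
r_USD = 1.81%

1.81%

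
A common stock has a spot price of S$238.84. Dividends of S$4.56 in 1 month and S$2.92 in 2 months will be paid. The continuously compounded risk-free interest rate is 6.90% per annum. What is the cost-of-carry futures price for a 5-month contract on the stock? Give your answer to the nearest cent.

PV(dividends) I = 4.56·e^(−0.0690·1/12) + 2.92·e^(−0.0690·2/12)
I = 4.5339 + 2.8866 = 7.4205
F = (S − I)·e^(rT) = (238.84 − 7.4205) · e^(0.0690·5/12)
= 231.4195 · e^0.028750 = 231.4195 × 1.029167 = S$238.17

S$238.17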